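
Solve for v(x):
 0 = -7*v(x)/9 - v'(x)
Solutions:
 v(x) = C1*exp(-7*x/9)


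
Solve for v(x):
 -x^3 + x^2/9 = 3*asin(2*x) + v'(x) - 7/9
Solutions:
 v(x) = C1 - x^4/4 + x^3/27 - 3*x*asin(2*x) + 7*x/9 - 3*sqrt(1 - 4*x^2)/2


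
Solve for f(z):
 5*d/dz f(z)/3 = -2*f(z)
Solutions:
 f(z) = C1*exp(-6*z/5)


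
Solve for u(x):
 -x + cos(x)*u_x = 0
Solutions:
 u(x) = C1 + Integral(x/cos(x), x)


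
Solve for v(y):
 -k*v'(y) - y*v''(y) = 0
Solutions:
 v(y) = C1 + y^(1 - re(k))*(C2*sin(log(y)*Abs(im(k))) + C3*cos(log(y)*im(k)))


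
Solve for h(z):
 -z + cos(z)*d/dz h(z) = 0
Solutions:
 h(z) = C1 + Integral(z/cos(z), z)


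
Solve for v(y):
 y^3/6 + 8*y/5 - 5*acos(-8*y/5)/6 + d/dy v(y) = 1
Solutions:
 v(y) = C1 - y^4/24 - 4*y^2/5 + 5*y*acos(-8*y/5)/6 + y + 5*sqrt(25 - 64*y^2)/48


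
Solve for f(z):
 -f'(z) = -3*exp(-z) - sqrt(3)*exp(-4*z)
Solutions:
 f(z) = C1 - 3*exp(-z) - sqrt(3)*exp(-4*z)/4


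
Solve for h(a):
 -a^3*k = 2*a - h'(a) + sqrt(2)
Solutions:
 h(a) = C1 + a^4*k/4 + a^2 + sqrt(2)*a


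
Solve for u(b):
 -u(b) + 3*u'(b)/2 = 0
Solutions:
 u(b) = C1*exp(2*b/3)


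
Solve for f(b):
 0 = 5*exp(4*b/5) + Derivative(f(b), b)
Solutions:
 f(b) = C1 - 25*exp(4*b/5)/4


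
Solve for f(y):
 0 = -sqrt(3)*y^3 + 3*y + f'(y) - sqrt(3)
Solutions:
 f(y) = C1 + sqrt(3)*y^4/4 - 3*y^2/2 + sqrt(3)*y


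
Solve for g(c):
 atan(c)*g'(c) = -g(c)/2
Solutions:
 g(c) = C1*exp(-Integral(1/atan(c), c)/2)


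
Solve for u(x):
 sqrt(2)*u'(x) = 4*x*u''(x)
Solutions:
 u(x) = C1 + C2*x^(sqrt(2)/4 + 1)


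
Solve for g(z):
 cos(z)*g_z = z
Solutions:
 g(z) = C1 + Integral(z/cos(z), z)


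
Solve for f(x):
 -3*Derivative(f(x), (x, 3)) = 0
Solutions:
 f(x) = C1 + C2*x + C3*x^2


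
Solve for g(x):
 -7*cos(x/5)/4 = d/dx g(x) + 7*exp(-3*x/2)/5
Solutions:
 g(x) = C1 - 35*sin(x/5)/4 + 14*exp(-3*x/2)/15


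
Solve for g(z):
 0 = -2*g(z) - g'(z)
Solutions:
 g(z) = C1*exp(-2*z)


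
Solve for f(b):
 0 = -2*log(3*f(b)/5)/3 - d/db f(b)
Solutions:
 3*Integral(1/(log(_y) - log(5) + log(3)), (_y, f(b)))/2 = C1 - b


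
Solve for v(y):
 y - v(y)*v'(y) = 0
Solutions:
 v(y) = -sqrt(C1 + y^2)
 v(y) = sqrt(C1 + y^2)


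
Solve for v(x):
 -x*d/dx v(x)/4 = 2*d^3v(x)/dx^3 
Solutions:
 v(x) = C1 + Integral(C2*airyai(-x/2) + C3*airybi(-x/2), x)


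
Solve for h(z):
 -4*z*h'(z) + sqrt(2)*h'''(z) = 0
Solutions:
 h(z) = C1 + Integral(C2*airyai(sqrt(2)*z) + C3*airybi(sqrt(2)*z), z)


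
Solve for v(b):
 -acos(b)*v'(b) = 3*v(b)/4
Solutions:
 v(b) = C1*exp(-3*Integral(1/acos(b), b)/4)


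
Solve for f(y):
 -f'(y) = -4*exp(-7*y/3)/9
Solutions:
 f(y) = C1 - 4*exp(-7*y/3)/21


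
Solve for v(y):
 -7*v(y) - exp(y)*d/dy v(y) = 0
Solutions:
 v(y) = C1*exp(7*exp(-y))


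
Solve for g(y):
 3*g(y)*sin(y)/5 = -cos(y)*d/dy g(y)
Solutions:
 g(y) = C1*cos(y)^(3/5)


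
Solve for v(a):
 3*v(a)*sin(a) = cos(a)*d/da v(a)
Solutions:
 v(a) = C1/cos(a)^3


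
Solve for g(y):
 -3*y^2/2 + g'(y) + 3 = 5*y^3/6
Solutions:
 g(y) = C1 + 5*y^4/24 + y^3/2 - 3*y


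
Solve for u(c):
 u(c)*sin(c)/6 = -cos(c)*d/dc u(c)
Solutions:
 u(c) = C1*cos(c)^(1/6)


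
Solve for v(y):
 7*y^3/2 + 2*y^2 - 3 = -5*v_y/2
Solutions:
 v(y) = C1 - 7*y^4/20 - 4*y^3/15 + 6*y/5


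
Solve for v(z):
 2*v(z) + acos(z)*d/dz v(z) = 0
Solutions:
 v(z) = C1*exp(-2*Integral(1/acos(z), z))


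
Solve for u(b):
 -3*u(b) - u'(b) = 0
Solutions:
 u(b) = C1*exp(-3*b)


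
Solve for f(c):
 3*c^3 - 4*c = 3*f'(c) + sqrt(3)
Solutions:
 f(c) = C1 + c^4/4 - 2*c^2/3 - sqrt(3)*c/3


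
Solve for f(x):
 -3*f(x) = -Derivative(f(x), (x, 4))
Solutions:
 f(x) = C1*exp(-3^(1/4)*x) + C2*exp(3^(1/4)*x) + C3*sin(3^(1/4)*x) + C4*cos(3^(1/4)*x)


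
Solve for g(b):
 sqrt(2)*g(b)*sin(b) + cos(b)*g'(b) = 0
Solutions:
 g(b) = C1*cos(b)^(sqrt(2))


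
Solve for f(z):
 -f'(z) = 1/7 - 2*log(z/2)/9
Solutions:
 f(z) = C1 + 2*z*log(z)/9 - 23*z/63 - 2*z*log(2)/9


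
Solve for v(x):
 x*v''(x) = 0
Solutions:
 v(x) = C1 + C2*x


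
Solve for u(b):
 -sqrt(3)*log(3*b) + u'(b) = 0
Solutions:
 u(b) = C1 + sqrt(3)*b*log(b) - sqrt(3)*b + sqrt(3)*b*log(3)


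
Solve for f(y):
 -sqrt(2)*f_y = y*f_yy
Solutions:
 f(y) = C1 + C2*y^(1 - sqrt(2))


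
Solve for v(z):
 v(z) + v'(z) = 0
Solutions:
 v(z) = C1*exp(-z)


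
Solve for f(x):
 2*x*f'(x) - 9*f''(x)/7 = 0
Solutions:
 f(x) = C1 + C2*erfi(sqrt(7)*x/3)


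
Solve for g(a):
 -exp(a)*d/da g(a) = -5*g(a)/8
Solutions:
 g(a) = C1*exp(-5*exp(-a)/8)


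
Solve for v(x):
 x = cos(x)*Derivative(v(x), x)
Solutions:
 v(x) = C1 + Integral(x/cos(x), x)


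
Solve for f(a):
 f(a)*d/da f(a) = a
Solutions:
 f(a) = -sqrt(C1 + a^2)
 f(a) = sqrt(C1 + a^2)


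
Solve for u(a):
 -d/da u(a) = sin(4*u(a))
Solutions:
 u(a) = -acos((-C1 - exp(8*a))/(C1 - exp(8*a)))/4 + pi/2
 u(a) = acos((-C1 - exp(8*a))/(C1 - exp(8*a)))/4


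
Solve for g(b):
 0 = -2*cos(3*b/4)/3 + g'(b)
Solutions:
 g(b) = C1 + 8*sin(3*b/4)/9


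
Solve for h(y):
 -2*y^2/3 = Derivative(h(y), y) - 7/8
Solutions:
 h(y) = C1 - 2*y^3/9 + 7*y/8


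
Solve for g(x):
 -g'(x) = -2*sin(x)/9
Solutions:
 g(x) = C1 - 2*cos(x)/9


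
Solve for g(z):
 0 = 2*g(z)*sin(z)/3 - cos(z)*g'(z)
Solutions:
 g(z) = C1/cos(z)^(2/3)


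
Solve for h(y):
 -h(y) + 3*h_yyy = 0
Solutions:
 h(y) = C3*exp(3^(2/3)*y/3) + (C1*sin(3^(1/6)*y/2) + C2*cos(3^(1/6)*y/2))*exp(-3^(2/3)*y/6)


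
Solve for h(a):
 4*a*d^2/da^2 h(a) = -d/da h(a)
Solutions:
 h(a) = C1 + C2*a^(3/4)


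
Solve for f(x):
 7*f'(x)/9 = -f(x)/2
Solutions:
 f(x) = C1*exp(-9*x/14)


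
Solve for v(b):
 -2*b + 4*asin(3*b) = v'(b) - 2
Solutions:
 v(b) = C1 - b^2 + 4*b*asin(3*b) + 2*b + 4*sqrt(1 - 9*b^2)/3


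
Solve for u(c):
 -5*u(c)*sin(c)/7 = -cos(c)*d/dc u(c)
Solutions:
 u(c) = C1/cos(c)^(5/7)


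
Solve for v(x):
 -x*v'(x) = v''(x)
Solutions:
 v(x) = C1 + C2*erf(sqrt(2)*x/2)


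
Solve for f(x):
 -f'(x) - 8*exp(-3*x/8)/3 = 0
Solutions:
 f(x) = C1 + 64*exp(-3*x/8)/9


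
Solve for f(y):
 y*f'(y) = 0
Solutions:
 f(y) = C1


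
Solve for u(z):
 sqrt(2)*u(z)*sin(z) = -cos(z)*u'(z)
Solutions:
 u(z) = C1*cos(z)^(sqrt(2))


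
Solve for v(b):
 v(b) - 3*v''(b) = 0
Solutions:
 v(b) = C1*exp(-sqrt(3)*b/3) + C2*exp(sqrt(3)*b/3)


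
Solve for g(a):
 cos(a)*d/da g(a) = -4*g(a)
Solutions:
 g(a) = C1*(sin(a)^2 - 2*sin(a) + 1)/(sin(a)^2 + 2*sin(a) + 1)


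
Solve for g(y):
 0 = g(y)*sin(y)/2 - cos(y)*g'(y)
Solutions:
 g(y) = C1/sqrt(cos(y))


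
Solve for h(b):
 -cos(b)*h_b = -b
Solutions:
 h(b) = C1 + Integral(b/cos(b), b)


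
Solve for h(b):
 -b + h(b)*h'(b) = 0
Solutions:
 h(b) = -sqrt(C1 + b^2)
 h(b) = sqrt(C1 + b^2)


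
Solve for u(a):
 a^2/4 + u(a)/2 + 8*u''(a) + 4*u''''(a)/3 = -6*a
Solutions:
 u(a) = C1*sin(a*sqrt(3 - sqrt(138)/4)) + C2*sin(a*sqrt(sqrt(138)/4 + 3)) + C3*cos(a*sqrt(3 - sqrt(138)/4)) + C4*cos(a*sqrt(sqrt(138)/4 + 3)) - a^2/2 - 12*a + 16


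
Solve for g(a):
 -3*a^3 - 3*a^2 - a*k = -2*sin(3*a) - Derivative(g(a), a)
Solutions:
 g(a) = C1 + 3*a^4/4 + a^3 + a^2*k/2 + 2*cos(3*a)/3


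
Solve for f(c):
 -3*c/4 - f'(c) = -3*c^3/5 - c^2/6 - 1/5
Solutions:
 f(c) = C1 + 3*c^4/20 + c^3/18 - 3*c^2/8 + c/5


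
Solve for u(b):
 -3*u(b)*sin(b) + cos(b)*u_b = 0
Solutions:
 u(b) = C1/cos(b)^3


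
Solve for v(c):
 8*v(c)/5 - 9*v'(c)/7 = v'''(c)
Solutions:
 v(c) = C1*exp(-c*(-15*245^(1/3)/(196 + sqrt(43141))^(1/3) + 175^(1/3)*(196 + sqrt(43141))^(1/3))/70)*sin(sqrt(3)*c*(15*245^(1/3)/(196 + sqrt(43141))^(1/3) + 175^(1/3)*(196 + sqrt(43141))^(1/3))/70) + C2*exp(-c*(-15*245^(1/3)/(196 + sqrt(43141))^(1/3) + 175^(1/3)*(196 + sqrt(43141))^(1/3))/70)*cos(sqrt(3)*c*(15*245^(1/3)/(196 + sqrt(43141))^(1/3) + 175^(1/3)*(196 + sqrt(43141))^(1/3))/70) + C3*exp(c*(-15*245^(1/3)/(196 + sqrt(43141))^(1/3) + 175^(1/3)*(196 + sqrt(43141))^(1/3))/35)


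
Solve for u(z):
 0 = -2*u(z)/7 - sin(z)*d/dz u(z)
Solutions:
 u(z) = C1*(cos(z) + 1)^(1/7)/(cos(z) - 1)^(1/7)


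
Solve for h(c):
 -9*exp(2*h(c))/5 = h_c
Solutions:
 h(c) = log(-sqrt(1/(C1 + 9*c))) - log(2) + log(10)/2
 h(c) = log(1/(C1 + 9*c))/2 - log(2) + log(10)/2


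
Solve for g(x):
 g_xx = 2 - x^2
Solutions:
 g(x) = C1 + C2*x - x^4/12 + x^2


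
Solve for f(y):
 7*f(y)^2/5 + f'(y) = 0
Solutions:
 f(y) = 5/(C1 + 7*y)


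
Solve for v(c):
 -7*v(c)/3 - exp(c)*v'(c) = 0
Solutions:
 v(c) = C1*exp(7*exp(-c)/3)


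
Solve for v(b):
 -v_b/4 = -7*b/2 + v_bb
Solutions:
 v(b) = C1 + C2*exp(-b/4) + 7*b^2 - 56*b


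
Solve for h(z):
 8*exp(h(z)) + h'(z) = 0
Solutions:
 h(z) = log(1/(C1 + 8*z))


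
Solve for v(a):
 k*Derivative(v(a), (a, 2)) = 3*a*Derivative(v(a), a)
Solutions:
 v(a) = C1 + C2*erf(sqrt(6)*a*sqrt(-1/k)/2)/sqrt(-1/k)


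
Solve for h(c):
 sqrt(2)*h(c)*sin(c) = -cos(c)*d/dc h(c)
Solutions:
 h(c) = C1*cos(c)^(sqrt(2))


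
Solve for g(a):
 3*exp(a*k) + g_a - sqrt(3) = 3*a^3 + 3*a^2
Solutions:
 g(a) = C1 + 3*a^4/4 + a^3 + sqrt(3)*a - 3*exp(a*k)/k


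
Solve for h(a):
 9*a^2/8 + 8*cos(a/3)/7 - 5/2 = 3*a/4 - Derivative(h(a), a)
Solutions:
 h(a) = C1 - 3*a^3/8 + 3*a^2/8 + 5*a/2 - 24*sin(a/3)/7


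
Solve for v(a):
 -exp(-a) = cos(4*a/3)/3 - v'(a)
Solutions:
 v(a) = C1 + sin(4*a/3)/4 - exp(-a)


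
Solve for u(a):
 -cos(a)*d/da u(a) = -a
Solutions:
 u(a) = C1 + Integral(a/cos(a), a)


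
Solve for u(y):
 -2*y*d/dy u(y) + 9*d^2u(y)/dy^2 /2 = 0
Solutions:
 u(y) = C1 + C2*erfi(sqrt(2)*y/3)


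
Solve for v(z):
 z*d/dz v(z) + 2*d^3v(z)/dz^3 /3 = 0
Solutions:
 v(z) = C1 + Integral(C2*airyai(-2^(2/3)*3^(1/3)*z/2) + C3*airybi(-2^(2/3)*3^(1/3)*z/2), z)


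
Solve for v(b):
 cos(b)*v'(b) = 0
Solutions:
 v(b) = C1


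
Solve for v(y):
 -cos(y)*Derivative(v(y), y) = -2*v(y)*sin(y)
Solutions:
 v(y) = C1/cos(y)^2


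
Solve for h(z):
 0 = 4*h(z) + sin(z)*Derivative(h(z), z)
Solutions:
 h(z) = C1*(cos(z)^2 + 2*cos(z) + 1)/(cos(z)^2 - 2*cos(z) + 1)


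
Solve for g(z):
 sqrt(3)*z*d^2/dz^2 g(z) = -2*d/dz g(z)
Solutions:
 g(z) = C1 + C2*z^(1 - 2*sqrt(3)/3)


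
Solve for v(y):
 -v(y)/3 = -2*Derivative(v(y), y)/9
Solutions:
 v(y) = C1*exp(3*y/2)


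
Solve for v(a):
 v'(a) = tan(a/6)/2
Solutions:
 v(a) = C1 - 3*log(cos(a/6))


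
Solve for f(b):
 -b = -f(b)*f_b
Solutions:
 f(b) = -sqrt(C1 + b^2)
 f(b) = sqrt(C1 + b^2)


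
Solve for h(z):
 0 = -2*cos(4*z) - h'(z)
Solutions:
 h(z) = C1 - sin(4*z)/2


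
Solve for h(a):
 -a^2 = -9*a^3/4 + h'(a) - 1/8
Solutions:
 h(a) = C1 + 9*a^4/16 - a^3/3 + a/8


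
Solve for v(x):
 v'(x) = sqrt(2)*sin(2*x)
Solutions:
 v(x) = C1 - sqrt(2)*cos(2*x)/2


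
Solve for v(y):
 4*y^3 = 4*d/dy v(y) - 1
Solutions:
 v(y) = C1 + y^4/4 + y/4


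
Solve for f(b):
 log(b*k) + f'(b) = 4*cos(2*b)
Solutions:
 f(b) = C1 - b*log(b*k) + b + 2*sin(2*b)


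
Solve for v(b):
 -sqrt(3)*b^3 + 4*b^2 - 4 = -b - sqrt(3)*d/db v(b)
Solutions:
 v(b) = C1 + b^4/4 - 4*sqrt(3)*b^3/9 - sqrt(3)*b^2/6 + 4*sqrt(3)*b/3


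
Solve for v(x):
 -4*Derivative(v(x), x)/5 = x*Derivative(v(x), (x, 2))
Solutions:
 v(x) = C1 + C2*x^(1/5)


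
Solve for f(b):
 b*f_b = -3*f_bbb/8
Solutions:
 f(b) = C1 + Integral(C2*airyai(-2*3^(2/3)*b/3) + C3*airybi(-2*3^(2/3)*b/3), b)


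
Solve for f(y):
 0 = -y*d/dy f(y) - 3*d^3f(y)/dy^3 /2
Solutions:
 f(y) = C1 + Integral(C2*airyai(-2^(1/3)*3^(2/3)*y/3) + C3*airybi(-2^(1/3)*3^(2/3)*y/3), y)


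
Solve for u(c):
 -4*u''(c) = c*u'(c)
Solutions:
 u(c) = C1 + C2*erf(sqrt(2)*c/4)


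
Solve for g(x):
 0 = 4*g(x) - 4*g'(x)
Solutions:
 g(x) = C1*exp(x)


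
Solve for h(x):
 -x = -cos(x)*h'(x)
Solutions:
 h(x) = C1 + Integral(x/cos(x), x)


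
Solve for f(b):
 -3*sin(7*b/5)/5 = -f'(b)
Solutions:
 f(b) = C1 - 3*cos(7*b/5)/7


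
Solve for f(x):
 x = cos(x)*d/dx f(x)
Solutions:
 f(x) = C1 + Integral(x/cos(x), x)


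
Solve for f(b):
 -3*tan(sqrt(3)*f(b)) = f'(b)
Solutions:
 f(b) = sqrt(3)*(pi - asin(C1*exp(-3*sqrt(3)*b)))/3
 f(b) = sqrt(3)*asin(C1*exp(-3*sqrt(3)*b))/3


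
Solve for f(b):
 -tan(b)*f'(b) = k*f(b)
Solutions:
 f(b) = C1*exp(-k*log(sin(b)))


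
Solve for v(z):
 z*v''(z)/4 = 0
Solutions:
 v(z) = C1 + C2*z


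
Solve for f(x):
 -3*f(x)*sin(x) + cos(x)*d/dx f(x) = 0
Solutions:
 f(x) = C1/cos(x)^3


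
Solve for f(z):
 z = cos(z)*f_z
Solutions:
 f(z) = C1 + Integral(z/cos(z), z)


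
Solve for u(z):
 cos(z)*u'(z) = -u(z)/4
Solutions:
 u(z) = C1*(sin(z) - 1)^(1/8)/(sin(z) + 1)^(1/8)


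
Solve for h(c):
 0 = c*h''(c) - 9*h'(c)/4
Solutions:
 h(c) = C1 + C2*c^(13/4)


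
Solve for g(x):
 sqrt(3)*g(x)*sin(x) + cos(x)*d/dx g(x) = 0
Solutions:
 g(x) = C1*cos(x)^(sqrt(3))


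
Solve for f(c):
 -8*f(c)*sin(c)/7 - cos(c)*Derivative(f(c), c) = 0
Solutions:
 f(c) = C1*cos(c)^(8/7)


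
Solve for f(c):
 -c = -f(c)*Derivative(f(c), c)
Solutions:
 f(c) = -sqrt(C1 + c^2)
 f(c) = sqrt(C1 + c^2)


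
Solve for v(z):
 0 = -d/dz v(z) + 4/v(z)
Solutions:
 v(z) = -sqrt(C1 + 8*z)
 v(z) = sqrt(C1 + 8*z)


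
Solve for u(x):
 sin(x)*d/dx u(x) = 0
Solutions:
 u(x) = C1


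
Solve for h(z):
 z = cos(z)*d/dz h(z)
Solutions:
 h(z) = C1 + Integral(z/cos(z), z)


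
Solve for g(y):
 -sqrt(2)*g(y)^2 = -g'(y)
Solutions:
 g(y) = -1/(C1 + sqrt(2)*y)


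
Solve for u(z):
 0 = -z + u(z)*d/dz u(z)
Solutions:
 u(z) = -sqrt(C1 + z^2)
 u(z) = sqrt(C1 + z^2)


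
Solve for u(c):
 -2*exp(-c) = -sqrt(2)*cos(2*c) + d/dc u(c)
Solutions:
 u(c) = C1 + sqrt(2)*sin(2*c)/2 + 2*exp(-c)


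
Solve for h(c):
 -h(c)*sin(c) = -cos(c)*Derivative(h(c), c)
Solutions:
 h(c) = C1/cos(c)


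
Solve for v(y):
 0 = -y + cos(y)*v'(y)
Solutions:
 v(y) = C1 + Integral(y/cos(y), y)


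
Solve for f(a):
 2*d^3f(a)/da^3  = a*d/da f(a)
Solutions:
 f(a) = C1 + Integral(C2*airyai(2^(2/3)*a/2) + C3*airybi(2^(2/3)*a/2), a)


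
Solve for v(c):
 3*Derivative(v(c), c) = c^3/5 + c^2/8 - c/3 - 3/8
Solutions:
 v(c) = C1 + c^4/60 + c^3/72 - c^2/18 - c/8


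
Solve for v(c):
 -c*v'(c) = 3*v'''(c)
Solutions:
 v(c) = C1 + Integral(C2*airyai(-3^(2/3)*c/3) + C3*airybi(-3^(2/3)*c/3), c)


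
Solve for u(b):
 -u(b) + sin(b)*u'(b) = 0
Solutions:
 u(b) = C1*sqrt(cos(b) - 1)/sqrt(cos(b) + 1)


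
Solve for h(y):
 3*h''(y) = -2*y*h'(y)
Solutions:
 h(y) = C1 + C2*erf(sqrt(3)*y/3)


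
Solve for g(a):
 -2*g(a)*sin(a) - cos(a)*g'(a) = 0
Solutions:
 g(a) = C1*cos(a)^2


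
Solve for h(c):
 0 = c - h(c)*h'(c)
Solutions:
 h(c) = -sqrt(C1 + c^2)
 h(c) = sqrt(C1 + c^2)


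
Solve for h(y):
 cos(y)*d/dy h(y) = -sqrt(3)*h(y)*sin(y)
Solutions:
 h(y) = C1*cos(y)^(sqrt(3))


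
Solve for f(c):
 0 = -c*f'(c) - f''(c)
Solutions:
 f(c) = C1 + C2*erf(sqrt(2)*c/2)


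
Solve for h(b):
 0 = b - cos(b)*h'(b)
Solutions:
 h(b) = C1 + Integral(b/cos(b), b)


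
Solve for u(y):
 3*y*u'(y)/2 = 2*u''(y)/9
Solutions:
 u(y) = C1 + C2*erfi(3*sqrt(6)*y/4)


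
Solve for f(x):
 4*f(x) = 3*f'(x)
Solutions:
 f(x) = C1*exp(4*x/3)


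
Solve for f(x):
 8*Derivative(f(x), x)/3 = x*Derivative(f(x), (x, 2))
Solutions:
 f(x) = C1 + C2*x^(11/3)


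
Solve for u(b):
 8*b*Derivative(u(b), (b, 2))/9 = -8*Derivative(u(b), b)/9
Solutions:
 u(b) = C1 + C2*log(b)


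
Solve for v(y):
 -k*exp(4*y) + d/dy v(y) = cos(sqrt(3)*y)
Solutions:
 v(y) = C1 + k*exp(4*y)/4 + sqrt(3)*sin(sqrt(3)*y)/3


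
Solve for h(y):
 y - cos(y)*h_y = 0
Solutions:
 h(y) = C1 + Integral(y/cos(y), y)


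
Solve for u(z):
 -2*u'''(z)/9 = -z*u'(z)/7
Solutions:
 u(z) = C1 + Integral(C2*airyai(42^(2/3)*z/14) + C3*airybi(42^(2/3)*z/14), z)


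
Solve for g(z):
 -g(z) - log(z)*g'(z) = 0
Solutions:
 g(z) = C1*exp(-li(z))


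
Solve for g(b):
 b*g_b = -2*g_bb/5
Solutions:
 g(b) = C1 + C2*erf(sqrt(5)*b/2)


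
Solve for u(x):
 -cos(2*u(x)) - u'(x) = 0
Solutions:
 u(x) = -asin((C1 + exp(4*x))/(C1 - exp(4*x)))/2 + pi/2
 u(x) = asin((C1 + exp(4*x))/(C1 - exp(4*x)))/2


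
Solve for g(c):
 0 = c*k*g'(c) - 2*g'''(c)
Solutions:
 g(c) = C1 + Integral(C2*airyai(2^(2/3)*c*k^(1/3)/2) + C3*airybi(2^(2/3)*c*k^(1/3)/2), c)


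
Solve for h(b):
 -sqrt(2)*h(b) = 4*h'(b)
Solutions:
 h(b) = C1*exp(-sqrt(2)*b/4)


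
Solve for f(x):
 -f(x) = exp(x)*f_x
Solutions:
 f(x) = C1*exp(exp(-x))


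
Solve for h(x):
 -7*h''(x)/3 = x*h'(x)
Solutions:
 h(x) = C1 + C2*erf(sqrt(42)*x/14)


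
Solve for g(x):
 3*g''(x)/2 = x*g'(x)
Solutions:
 g(x) = C1 + C2*erfi(sqrt(3)*x/3)


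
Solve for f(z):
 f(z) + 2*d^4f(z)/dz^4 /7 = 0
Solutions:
 f(z) = (C1*sin(14^(1/4)*z/2) + C2*cos(14^(1/4)*z/2))*exp(-14^(1/4)*z/2) + (C3*sin(14^(1/4)*z/2) + C4*cos(14^(1/4)*z/2))*exp(14^(1/4)*z/2)


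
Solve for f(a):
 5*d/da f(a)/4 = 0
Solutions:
 f(a) = C1


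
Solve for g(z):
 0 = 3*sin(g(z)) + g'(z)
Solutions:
 g(z) = -acos((-C1 - exp(6*z))/(C1 - exp(6*z))) + 2*pi
 g(z) = acos((-C1 - exp(6*z))/(C1 - exp(6*z)))


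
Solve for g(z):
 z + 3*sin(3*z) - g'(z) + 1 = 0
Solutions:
 g(z) = C1 + z^2/2 + z - cos(3*z)


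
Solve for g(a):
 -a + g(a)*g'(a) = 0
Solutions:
 g(a) = -sqrt(C1 + a^2)
 g(a) = sqrt(C1 + a^2)


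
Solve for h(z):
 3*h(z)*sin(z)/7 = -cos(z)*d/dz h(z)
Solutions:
 h(z) = C1*cos(z)^(3/7)


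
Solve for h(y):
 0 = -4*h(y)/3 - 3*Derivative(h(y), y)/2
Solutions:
 h(y) = C1*exp(-8*y/9)


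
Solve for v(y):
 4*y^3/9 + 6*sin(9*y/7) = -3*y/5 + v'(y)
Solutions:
 v(y) = C1 + y^4/9 + 3*y^2/10 - 14*cos(9*y/7)/3


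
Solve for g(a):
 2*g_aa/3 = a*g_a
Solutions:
 g(a) = C1 + C2*erfi(sqrt(3)*a/2)


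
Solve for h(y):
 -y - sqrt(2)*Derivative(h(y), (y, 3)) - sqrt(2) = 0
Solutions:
 h(y) = C1 + C2*y + C3*y^2 - sqrt(2)*y^4/48 - y^3/6


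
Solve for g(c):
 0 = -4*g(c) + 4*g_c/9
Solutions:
 g(c) = C1*exp(9*c)


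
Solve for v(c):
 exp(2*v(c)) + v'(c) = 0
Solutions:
 v(c) = log(-sqrt(-1/(C1 - c))) - log(2)/2
 v(c) = log(-1/(C1 - c))/2 - log(2)/2


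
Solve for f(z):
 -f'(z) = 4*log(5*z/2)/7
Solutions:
 f(z) = C1 - 4*z*log(z)/7 - 4*z*log(5)/7 + 4*z*log(2)/7 + 4*z/7


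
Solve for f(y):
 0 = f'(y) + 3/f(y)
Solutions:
 f(y) = -sqrt(C1 - 6*y)
 f(y) = sqrt(C1 - 6*y)


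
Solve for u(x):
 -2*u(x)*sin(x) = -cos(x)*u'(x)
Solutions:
 u(x) = C1/cos(x)^2


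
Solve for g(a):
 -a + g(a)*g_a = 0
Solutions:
 g(a) = -sqrt(C1 + a^2)
 g(a) = sqrt(C1 + a^2)


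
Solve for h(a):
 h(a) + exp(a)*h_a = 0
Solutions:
 h(a) = C1*exp(exp(-a))


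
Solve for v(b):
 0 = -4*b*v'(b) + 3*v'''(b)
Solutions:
 v(b) = C1 + Integral(C2*airyai(6^(2/3)*b/3) + C3*airybi(6^(2/3)*b/3), b)


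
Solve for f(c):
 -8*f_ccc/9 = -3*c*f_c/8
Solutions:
 f(c) = C1 + Integral(C2*airyai(3*c/4) + C3*airybi(3*c/4), c)


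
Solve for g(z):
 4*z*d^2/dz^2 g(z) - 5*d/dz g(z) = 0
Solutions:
 g(z) = C1 + C2*z^(9/4)


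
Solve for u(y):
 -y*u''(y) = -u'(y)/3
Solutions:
 u(y) = C1 + C2*y^(4/3)


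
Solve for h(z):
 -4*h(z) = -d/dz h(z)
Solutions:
 h(z) = C1*exp(4*z)


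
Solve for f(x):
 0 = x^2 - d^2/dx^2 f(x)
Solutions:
 f(x) = C1 + C2*x + x^4/12


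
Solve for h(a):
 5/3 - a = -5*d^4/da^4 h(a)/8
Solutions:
 h(a) = C1 + C2*a + C3*a^2 + C4*a^3 + a^5/75 - a^4/9


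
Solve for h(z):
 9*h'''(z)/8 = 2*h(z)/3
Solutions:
 h(z) = C3*exp(2*2^(1/3)*z/3) + (C1*sin(2^(1/3)*sqrt(3)*z/3) + C2*cos(2^(1/3)*sqrt(3)*z/3))*exp(-2^(1/3)*z/3)


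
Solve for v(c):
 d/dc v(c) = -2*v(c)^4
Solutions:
 v(c) = (-3^(2/3) - 3*3^(1/6)*I)*(1/(C1 + 2*c))^(1/3)/6
 v(c) = (-3^(2/3) + 3*3^(1/6)*I)*(1/(C1 + 2*c))^(1/3)/6
 v(c) = (1/(C1 + 6*c))^(1/3)


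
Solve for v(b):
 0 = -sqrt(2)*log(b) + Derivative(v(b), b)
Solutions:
 v(b) = C1 + sqrt(2)*b*log(b) - sqrt(2)*b


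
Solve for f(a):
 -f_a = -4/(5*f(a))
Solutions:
 f(a) = -sqrt(C1 + 40*a)/5
 f(a) = sqrt(C1 + 40*a)/5


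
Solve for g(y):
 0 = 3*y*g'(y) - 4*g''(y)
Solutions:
 g(y) = C1 + C2*erfi(sqrt(6)*y/4)


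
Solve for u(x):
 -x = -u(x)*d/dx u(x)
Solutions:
 u(x) = -sqrt(C1 + x^2)
 u(x) = sqrt(C1 + x^2)


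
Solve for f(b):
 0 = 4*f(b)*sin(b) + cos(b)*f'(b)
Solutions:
 f(b) = C1*cos(b)^4


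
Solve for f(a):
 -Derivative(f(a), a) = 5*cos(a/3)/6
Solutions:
 f(a) = C1 - 5*sin(a/3)/2


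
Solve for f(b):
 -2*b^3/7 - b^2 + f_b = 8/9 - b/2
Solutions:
 f(b) = C1 + b^4/14 + b^3/3 - b^2/4 + 8*b/9


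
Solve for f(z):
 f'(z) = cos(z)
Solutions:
 f(z) = C1 + sin(z)


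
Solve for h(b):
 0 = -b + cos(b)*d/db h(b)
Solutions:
 h(b) = C1 + Integral(b/cos(b), b)


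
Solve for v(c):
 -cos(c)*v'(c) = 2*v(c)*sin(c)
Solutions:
 v(c) = C1*cos(c)^2


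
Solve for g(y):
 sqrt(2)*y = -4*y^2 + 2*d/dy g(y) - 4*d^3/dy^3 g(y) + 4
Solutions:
 g(y) = C1 + C2*exp(-sqrt(2)*y/2) + C3*exp(sqrt(2)*y/2) + 2*y^3/3 + sqrt(2)*y^2/4 + 6*y


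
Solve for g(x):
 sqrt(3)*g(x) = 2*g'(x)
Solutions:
 g(x) = C1*exp(sqrt(3)*x/2)


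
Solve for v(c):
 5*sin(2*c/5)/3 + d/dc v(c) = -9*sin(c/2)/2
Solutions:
 v(c) = C1 + 25*cos(2*c/5)/6 + 9*cos(c/2)


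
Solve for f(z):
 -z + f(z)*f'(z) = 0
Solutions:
 f(z) = -sqrt(C1 + z^2)
 f(z) = sqrt(C1 + z^2)


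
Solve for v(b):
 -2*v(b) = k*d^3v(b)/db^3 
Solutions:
 v(b) = C1*exp(2^(1/3)*b*(-1/k)^(1/3)) + C2*exp(2^(1/3)*b*(-1/k)^(1/3)*(-1 + sqrt(3)*I)/2) + C3*exp(-2^(1/3)*b*(-1/k)^(1/3)*(1 + sqrt(3)*I)/2)


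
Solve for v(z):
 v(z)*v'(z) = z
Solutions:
 v(z) = -sqrt(C1 + z^2)
 v(z) = sqrt(C1 + z^2)


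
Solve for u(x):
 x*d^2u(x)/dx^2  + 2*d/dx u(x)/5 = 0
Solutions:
 u(x) = C1 + C2*x^(3/5)


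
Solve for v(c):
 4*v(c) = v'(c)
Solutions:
 v(c) = C1*exp(4*c)


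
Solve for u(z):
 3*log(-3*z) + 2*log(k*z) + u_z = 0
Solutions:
 u(z) = C1 + z*(-2*log(-k) - 3*log(3) + 5) - 5*z*log(-z)


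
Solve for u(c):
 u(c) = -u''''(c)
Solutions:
 u(c) = (C1*sin(sqrt(2)*c/2) + C2*cos(sqrt(2)*c/2))*exp(-sqrt(2)*c/2) + (C3*sin(sqrt(2)*c/2) + C4*cos(sqrt(2)*c/2))*exp(sqrt(2)*c/2)


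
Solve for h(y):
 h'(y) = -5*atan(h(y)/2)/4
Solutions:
 Integral(1/atan(_y/2), (_y, h(y))) = C1 - 5*y/4


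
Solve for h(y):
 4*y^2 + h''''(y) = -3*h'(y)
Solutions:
 h(y) = C1 + C4*exp(-3^(1/3)*y) - 4*y^3/9 + (C2*sin(3^(5/6)*y/2) + C3*cos(3^(5/6)*y/2))*exp(3^(1/3)*y/2)


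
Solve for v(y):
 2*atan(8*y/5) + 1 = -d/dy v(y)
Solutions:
 v(y) = C1 - 2*y*atan(8*y/5) - y + 5*log(64*y^2 + 25)/8


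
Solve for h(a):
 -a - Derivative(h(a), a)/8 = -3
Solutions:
 h(a) = C1 - 4*a^2 + 24*a


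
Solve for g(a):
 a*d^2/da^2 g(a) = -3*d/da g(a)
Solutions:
 g(a) = C1 + C2/a^2


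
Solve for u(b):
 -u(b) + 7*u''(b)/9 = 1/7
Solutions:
 u(b) = C1*exp(-3*sqrt(7)*b/7) + C2*exp(3*sqrt(7)*b/7) - 1/7


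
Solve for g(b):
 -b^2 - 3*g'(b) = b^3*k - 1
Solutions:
 g(b) = C1 - b^4*k/12 - b^3/9 + b/3


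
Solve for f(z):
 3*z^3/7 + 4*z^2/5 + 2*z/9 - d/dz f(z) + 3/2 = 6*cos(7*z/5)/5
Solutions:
 f(z) = C1 + 3*z^4/28 + 4*z^3/15 + z^2/9 + 3*z/2 - 6*sin(7*z/5)/7


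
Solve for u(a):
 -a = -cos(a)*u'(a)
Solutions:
 u(a) = C1 + Integral(a/cos(a), a)


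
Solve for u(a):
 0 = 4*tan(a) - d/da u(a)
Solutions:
 u(a) = C1 - 4*log(cos(a))


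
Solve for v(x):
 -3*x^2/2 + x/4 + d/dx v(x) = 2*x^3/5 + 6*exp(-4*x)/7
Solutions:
 v(x) = C1 + x^4/10 + x^3/2 - x^2/8 - 3*exp(-4*x)/14


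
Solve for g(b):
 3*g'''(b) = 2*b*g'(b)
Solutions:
 g(b) = C1 + Integral(C2*airyai(2^(1/3)*3^(2/3)*b/3) + C3*airybi(2^(1/3)*3^(2/3)*b/3), b)


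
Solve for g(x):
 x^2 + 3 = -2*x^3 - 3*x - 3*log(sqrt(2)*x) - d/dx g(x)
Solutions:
 g(x) = C1 - x^4/2 - x^3/3 - 3*x^2/2 - 3*x*log(x) - 3*x*log(2)/2


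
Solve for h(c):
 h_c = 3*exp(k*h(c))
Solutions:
 h(c) = Piecewise((log(-1/(C1*k + 3*c*k))/k, Ne(k, 0)), (nan, True))
 h(c) = Piecewise((C1 + 3*c, Eq(k, 0)), (nan, True))


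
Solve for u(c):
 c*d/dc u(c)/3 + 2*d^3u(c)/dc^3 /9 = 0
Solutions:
 u(c) = C1 + Integral(C2*airyai(-2^(2/3)*3^(1/3)*c/2) + C3*airybi(-2^(2/3)*3^(1/3)*c/2), c)


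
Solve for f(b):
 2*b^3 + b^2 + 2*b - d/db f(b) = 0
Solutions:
 f(b) = C1 + b^4/2 + b^3/3 + b^2


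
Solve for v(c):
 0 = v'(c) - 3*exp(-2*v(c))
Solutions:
 v(c) = log(-sqrt(C1 + 6*c))
 v(c) = log(C1 + 6*c)/2


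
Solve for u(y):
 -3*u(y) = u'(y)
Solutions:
 u(y) = C1*exp(-3*y)


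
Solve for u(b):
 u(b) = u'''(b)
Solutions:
 u(b) = C3*exp(b) + (C1*sin(sqrt(3)*b/2) + C2*cos(sqrt(3)*b/2))*exp(-b/2)


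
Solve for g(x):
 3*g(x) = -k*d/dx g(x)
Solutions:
 g(x) = C1*exp(-3*x/k)


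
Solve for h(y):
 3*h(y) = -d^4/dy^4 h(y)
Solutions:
 h(y) = (C1*sin(sqrt(2)*3^(1/4)*y/2) + C2*cos(sqrt(2)*3^(1/4)*y/2))*exp(-sqrt(2)*3^(1/4)*y/2) + (C3*sin(sqrt(2)*3^(1/4)*y/2) + C4*cos(sqrt(2)*3^(1/4)*y/2))*exp(sqrt(2)*3^(1/4)*y/2)


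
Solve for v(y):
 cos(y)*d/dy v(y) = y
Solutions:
 v(y) = C1 + Integral(y/cos(y), y)


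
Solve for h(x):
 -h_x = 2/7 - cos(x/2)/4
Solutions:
 h(x) = C1 - 2*x/7 + sin(x/2)/2


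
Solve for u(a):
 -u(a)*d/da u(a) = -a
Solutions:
 u(a) = -sqrt(C1 + a^2)
 u(a) = sqrt(C1 + a^2)


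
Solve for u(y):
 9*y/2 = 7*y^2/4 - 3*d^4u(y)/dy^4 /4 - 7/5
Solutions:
 u(y) = C1 + C2*y + C3*y^2 + C4*y^3 + 7*y^6/1080 - y^5/20 - 7*y^4/90


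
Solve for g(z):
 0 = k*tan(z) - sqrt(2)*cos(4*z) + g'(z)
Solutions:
 g(z) = C1 + k*log(cos(z)) + sqrt(2)*sin(4*z)/4


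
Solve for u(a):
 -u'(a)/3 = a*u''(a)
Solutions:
 u(a) = C1 + C2*a^(2/3)


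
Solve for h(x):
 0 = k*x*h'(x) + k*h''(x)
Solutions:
 h(x) = C1 + C2*erf(sqrt(2)*x/2)


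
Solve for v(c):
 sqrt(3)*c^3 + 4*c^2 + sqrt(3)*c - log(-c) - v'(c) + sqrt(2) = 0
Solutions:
 v(c) = C1 + sqrt(3)*c^4/4 + 4*c^3/3 + sqrt(3)*c^2/2 - c*log(-c) + c*(1 + sqrt(2))


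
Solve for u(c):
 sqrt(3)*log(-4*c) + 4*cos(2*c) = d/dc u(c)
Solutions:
 u(c) = C1 + sqrt(3)*c*(log(-c) - 1) + 2*sqrt(3)*c*log(2) + 2*sin(2*c)


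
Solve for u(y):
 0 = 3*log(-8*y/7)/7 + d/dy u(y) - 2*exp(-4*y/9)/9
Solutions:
 u(y) = C1 - 3*y*log(-y)/7 + 3*y*(-3*log(2) + 1 + log(7))/7 - exp(-4*y/9)/2


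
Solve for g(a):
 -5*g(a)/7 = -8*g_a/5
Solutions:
 g(a) = C1*exp(25*a/56)


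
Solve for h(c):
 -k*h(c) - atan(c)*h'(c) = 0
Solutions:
 h(c) = C1*exp(-k*Integral(1/atan(c), c))


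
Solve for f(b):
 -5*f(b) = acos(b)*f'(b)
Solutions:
 f(b) = C1*exp(-5*Integral(1/acos(b), b))


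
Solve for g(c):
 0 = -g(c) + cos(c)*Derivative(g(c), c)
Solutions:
 g(c) = C1*sqrt(sin(c) + 1)/sqrt(sin(c) - 1)


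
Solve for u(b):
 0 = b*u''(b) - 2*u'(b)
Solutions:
 u(b) = C1 + C2*b^3


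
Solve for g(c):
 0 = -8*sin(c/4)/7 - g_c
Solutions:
 g(c) = C1 + 32*cos(c/4)/7


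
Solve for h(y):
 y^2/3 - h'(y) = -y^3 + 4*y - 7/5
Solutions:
 h(y) = C1 + y^4/4 + y^3/9 - 2*y^2 + 7*y/5


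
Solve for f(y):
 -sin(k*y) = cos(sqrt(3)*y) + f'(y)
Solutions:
 f(y) = C1 - sqrt(3)*sin(sqrt(3)*y)/3 + cos(k*y)/k


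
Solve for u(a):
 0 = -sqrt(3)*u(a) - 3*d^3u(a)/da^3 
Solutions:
 u(a) = C3*exp(-3^(5/6)*a/3) + (C1*sin(3^(1/3)*a/2) + C2*cos(3^(1/3)*a/2))*exp(3^(5/6)*a/6)


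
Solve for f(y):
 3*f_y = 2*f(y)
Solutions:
 f(y) = C1*exp(2*y/3)


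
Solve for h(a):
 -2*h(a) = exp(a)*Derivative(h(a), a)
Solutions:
 h(a) = C1*exp(2*exp(-a))


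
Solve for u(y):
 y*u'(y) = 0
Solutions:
 u(y) = C1


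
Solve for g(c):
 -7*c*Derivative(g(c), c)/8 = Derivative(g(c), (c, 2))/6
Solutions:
 g(c) = C1 + C2*erf(sqrt(42)*c/4)


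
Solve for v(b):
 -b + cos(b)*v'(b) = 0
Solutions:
 v(b) = C1 + Integral(b/cos(b), b)


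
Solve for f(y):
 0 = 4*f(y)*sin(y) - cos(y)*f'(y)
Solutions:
 f(y) = C1/cos(y)^4


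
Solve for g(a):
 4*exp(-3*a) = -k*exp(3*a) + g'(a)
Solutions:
 g(a) = C1 + k*exp(3*a)/3 - 4*exp(-3*a)/3


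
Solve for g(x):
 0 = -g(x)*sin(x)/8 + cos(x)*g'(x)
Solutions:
 g(x) = C1/cos(x)^(1/8)


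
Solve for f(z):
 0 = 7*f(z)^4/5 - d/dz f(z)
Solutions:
 f(z) = 5^(1/3)*(-1/(C1 + 21*z))^(1/3)
 f(z) = 5^(1/3)*(-1/(C1 + 7*z))^(1/3)*(-3^(2/3) - 3*3^(1/6)*I)/6
 f(z) = 5^(1/3)*(-1/(C1 + 7*z))^(1/3)*(-3^(2/3) + 3*3^(1/6)*I)/6


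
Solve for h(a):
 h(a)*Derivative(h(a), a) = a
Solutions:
 h(a) = -sqrt(C1 + a^2)
 h(a) = sqrt(C1 + a^2)


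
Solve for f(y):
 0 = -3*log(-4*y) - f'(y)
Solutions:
 f(y) = C1 - 3*y*log(-y) + 3*y*(1 - 2*log(2))


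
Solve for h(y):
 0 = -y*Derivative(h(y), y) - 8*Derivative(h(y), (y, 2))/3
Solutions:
 h(y) = C1 + C2*erf(sqrt(3)*y/4)


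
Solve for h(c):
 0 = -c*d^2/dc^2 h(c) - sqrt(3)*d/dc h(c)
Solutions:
 h(c) = C1 + C2*c^(1 - sqrt(3))


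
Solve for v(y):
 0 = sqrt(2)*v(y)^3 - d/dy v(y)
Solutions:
 v(y) = -sqrt(2)*sqrt(-1/(C1 + sqrt(2)*y))/2
 v(y) = sqrt(2)*sqrt(-1/(C1 + sqrt(2)*y))/2


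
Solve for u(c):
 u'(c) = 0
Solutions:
 u(c) = C1


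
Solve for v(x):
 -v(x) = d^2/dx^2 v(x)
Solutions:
 v(x) = C1*sin(x) + C2*cos(x)


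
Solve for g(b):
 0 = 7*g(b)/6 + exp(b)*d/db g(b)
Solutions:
 g(b) = C1*exp(7*exp(-b)/6)


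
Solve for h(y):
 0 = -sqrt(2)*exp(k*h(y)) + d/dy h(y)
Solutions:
 h(y) = Piecewise((log(-1/(C1*k + sqrt(2)*k*y))/k, Ne(k, 0)), (nan, True))
 h(y) = Piecewise((C1 + sqrt(2)*y, Eq(k, 0)), (nan, True))


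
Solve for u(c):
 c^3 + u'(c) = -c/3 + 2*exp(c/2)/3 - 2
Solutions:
 u(c) = C1 - c^4/4 - c^2/6 - 2*c + 4*exp(c/2)/3


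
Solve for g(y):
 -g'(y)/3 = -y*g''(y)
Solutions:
 g(y) = C1 + C2*y^(4/3)


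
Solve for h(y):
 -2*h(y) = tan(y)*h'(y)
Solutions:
 h(y) = C1/sin(y)^2


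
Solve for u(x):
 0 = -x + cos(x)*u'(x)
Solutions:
 u(x) = C1 + Integral(x/cos(x), x)


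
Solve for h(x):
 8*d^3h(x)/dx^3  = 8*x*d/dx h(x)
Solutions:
 h(x) = C1 + Integral(C2*airyai(x) + C3*airybi(x), x)


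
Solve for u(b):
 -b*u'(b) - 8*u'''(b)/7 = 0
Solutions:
 u(b) = C1 + Integral(C2*airyai(-7^(1/3)*b/2) + C3*airybi(-7^(1/3)*b/2), b)


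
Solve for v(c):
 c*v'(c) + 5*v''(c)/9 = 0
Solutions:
 v(c) = C1 + C2*erf(3*sqrt(10)*c/10)


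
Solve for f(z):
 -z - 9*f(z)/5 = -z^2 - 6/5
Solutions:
 f(z) = 5*z^2/9 - 5*z/9 + 2/3


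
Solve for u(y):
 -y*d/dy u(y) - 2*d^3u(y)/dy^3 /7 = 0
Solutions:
 u(y) = C1 + Integral(C2*airyai(-2^(2/3)*7^(1/3)*y/2) + C3*airybi(-2^(2/3)*7^(1/3)*y/2), y)


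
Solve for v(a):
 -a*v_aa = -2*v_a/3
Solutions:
 v(a) = C1 + C2*a^(5/3)


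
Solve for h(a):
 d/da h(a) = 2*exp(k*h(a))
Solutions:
 h(a) = Piecewise((log(-1/(C1*k + 2*a*k))/k, Ne(k, 0)), (nan, True))
 h(a) = Piecewise((C1 + 2*a, Eq(k, 0)), (nan, True))


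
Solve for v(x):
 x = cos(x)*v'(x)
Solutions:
 v(x) = C1 + Integral(x/cos(x), x)


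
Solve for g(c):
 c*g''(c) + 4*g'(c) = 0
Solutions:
 g(c) = C1 + C2/c^3


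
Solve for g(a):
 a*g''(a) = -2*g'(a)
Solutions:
 g(a) = C1 + C2/a


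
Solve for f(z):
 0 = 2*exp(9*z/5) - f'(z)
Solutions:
 f(z) = C1 + 10*exp(9*z/5)/9


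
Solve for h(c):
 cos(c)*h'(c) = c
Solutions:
 h(c) = C1 + Integral(c/cos(c), c)


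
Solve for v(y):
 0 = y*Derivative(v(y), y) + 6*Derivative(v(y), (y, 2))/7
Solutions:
 v(y) = C1 + C2*erf(sqrt(21)*y/6)


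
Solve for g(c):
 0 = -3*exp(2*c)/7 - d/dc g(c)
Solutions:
 g(c) = C1 - 3*exp(2*c)/14


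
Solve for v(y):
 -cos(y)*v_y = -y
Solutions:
 v(y) = C1 + Integral(y/cos(y), y)


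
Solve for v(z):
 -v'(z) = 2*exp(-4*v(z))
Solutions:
 v(z) = log(-I*(C1 - 8*z)^(1/4))
 v(z) = log(I*(C1 - 8*z)^(1/4))
 v(z) = log(-(C1 - 8*z)^(1/4))
 v(z) = log(C1 - 8*z)/4


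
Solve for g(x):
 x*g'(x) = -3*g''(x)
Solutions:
 g(x) = C1 + C2*erf(sqrt(6)*x/6)


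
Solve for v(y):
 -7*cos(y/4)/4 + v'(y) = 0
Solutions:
 v(y) = C1 + 7*sin(y/4)


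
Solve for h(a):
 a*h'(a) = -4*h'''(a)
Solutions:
 h(a) = C1 + Integral(C2*airyai(-2^(1/3)*a/2) + C3*airybi(-2^(1/3)*a/2), a)


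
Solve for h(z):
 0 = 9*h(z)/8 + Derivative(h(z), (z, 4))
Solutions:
 h(z) = (C1*sin(2^(3/4)*sqrt(3)*z/4) + C2*cos(2^(3/4)*sqrt(3)*z/4))*exp(-2^(3/4)*sqrt(3)*z/4) + (C3*sin(2^(3/4)*sqrt(3)*z/4) + C4*cos(2^(3/4)*sqrt(3)*z/4))*exp(2^(3/4)*sqrt(3)*z/4)


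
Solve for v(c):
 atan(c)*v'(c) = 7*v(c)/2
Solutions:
 v(c) = C1*exp(7*Integral(1/atan(c), c)/2)


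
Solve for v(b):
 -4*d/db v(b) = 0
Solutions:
 v(b) = C1


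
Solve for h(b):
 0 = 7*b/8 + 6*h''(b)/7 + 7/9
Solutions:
 h(b) = C1 + C2*b - 49*b^3/288 - 49*b^2/108


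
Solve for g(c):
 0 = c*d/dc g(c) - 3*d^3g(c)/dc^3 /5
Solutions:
 g(c) = C1 + Integral(C2*airyai(3^(2/3)*5^(1/3)*c/3) + C3*airybi(3^(2/3)*5^(1/3)*c/3), c)


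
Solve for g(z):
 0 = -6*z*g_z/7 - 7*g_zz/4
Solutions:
 g(z) = C1 + C2*erf(2*sqrt(3)*z/7)


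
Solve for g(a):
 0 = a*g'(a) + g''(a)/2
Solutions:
 g(a) = C1 + C2*erf(a)


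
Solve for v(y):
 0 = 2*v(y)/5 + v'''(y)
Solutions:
 v(y) = C3*exp(-2^(1/3)*5^(2/3)*y/5) + (C1*sin(2^(1/3)*sqrt(3)*5^(2/3)*y/10) + C2*cos(2^(1/3)*sqrt(3)*5^(2/3)*y/10))*exp(2^(1/3)*5^(2/3)*y/10)


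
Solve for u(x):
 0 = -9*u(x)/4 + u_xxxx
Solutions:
 u(x) = C1*exp(-sqrt(6)*x/2) + C2*exp(sqrt(6)*x/2) + C3*sin(sqrt(6)*x/2) + C4*cos(sqrt(6)*x/2)


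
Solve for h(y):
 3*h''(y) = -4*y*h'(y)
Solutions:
 h(y) = C1 + C2*erf(sqrt(6)*y/3)


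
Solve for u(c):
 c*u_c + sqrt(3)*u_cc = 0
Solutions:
 u(c) = C1 + C2*erf(sqrt(2)*3^(3/4)*c/6)


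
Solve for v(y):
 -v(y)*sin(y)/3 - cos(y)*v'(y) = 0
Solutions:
 v(y) = C1*cos(y)^(1/3)


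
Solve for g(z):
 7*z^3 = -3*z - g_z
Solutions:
 g(z) = C1 - 7*z^4/4 - 3*z^2/2


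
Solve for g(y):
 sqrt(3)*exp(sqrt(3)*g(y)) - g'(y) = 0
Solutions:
 g(y) = sqrt(3)*(2*log(-1/(C1 + sqrt(3)*y)) - log(3))/6


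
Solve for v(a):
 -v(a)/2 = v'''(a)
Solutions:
 v(a) = C3*exp(-2^(2/3)*a/2) + (C1*sin(2^(2/3)*sqrt(3)*a/4) + C2*cos(2^(2/3)*sqrt(3)*a/4))*exp(2^(2/3)*a/4)


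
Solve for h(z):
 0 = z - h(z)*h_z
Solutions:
 h(z) = -sqrt(C1 + z^2)
 h(z) = sqrt(C1 + z^2)


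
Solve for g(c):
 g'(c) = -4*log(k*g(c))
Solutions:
 li(k*g(c))/k = C1 - 4*c


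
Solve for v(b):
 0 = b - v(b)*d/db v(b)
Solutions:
 v(b) = -sqrt(C1 + b^2)
 v(b) = sqrt(C1 + b^2)


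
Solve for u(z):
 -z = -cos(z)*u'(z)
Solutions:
 u(z) = C1 + Integral(z/cos(z), z)


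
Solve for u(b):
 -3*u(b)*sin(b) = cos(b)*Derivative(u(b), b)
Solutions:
 u(b) = C1*cos(b)^3


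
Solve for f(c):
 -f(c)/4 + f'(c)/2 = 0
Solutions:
 f(c) = C1*exp(c/2)


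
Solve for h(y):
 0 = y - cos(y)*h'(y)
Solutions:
 h(y) = C1 + Integral(y/cos(y), y)


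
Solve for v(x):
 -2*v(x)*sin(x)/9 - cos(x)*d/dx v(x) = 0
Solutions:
 v(x) = C1*cos(x)^(2/9)


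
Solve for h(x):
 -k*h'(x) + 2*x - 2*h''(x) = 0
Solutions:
 h(x) = C1 + C2*exp(-k*x/2) + x^2/k - 4*x/k^2


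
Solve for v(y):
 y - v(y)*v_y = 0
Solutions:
 v(y) = -sqrt(C1 + y^2)
 v(y) = sqrt(C1 + y^2)


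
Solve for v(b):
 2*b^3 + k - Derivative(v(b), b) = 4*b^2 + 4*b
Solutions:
 v(b) = C1 + b^4/2 - 4*b^3/3 - 2*b^2 + b*k


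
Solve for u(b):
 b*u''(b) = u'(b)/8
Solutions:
 u(b) = C1 + C2*b^(9/8)


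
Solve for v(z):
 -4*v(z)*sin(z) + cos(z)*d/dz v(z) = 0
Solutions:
 v(z) = C1/cos(z)^4


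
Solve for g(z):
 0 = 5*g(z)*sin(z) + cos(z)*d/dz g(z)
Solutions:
 g(z) = C1*cos(z)^5


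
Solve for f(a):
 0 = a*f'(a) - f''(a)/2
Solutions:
 f(a) = C1 + C2*erfi(a)


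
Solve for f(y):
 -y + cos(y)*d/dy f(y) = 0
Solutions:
 f(y) = C1 + Integral(y/cos(y), y)


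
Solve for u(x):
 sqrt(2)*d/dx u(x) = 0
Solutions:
 u(x) = C1


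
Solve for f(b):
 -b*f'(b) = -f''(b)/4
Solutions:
 f(b) = C1 + C2*erfi(sqrt(2)*b)


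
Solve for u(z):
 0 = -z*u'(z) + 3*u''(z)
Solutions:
 u(z) = C1 + C2*erfi(sqrt(6)*z/6)


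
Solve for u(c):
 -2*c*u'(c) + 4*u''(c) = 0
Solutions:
 u(c) = C1 + C2*erfi(c/2)


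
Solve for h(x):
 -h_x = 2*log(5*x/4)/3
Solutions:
 h(x) = C1 - 2*x*log(x)/3 - 2*x*log(5)/3 + 2*x/3 + 4*x*log(2)/3


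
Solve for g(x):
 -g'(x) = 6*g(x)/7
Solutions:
 g(x) = C1*exp(-6*x/7)


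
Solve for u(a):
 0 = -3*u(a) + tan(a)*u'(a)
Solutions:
 u(a) = C1*sin(a)^3


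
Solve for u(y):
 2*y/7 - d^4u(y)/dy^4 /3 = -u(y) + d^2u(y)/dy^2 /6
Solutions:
 u(y) = C1*exp(-sqrt(6)*y/2) + C2*exp(sqrt(6)*y/2) + C3*sin(sqrt(2)*y) + C4*cos(sqrt(2)*y) - 2*y/7


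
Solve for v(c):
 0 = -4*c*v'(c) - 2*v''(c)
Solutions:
 v(c) = C1 + C2*erf(c)


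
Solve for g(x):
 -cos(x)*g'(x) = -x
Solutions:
 g(x) = C1 + Integral(x/cos(x), x)


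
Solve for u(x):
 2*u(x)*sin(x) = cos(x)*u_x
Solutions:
 u(x) = C1/cos(x)^2


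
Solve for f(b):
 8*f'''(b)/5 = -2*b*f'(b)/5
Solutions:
 f(b) = C1 + Integral(C2*airyai(-2^(1/3)*b/2) + C3*airybi(-2^(1/3)*b/2), b)


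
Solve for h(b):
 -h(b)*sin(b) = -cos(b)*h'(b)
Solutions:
 h(b) = C1/cos(b)


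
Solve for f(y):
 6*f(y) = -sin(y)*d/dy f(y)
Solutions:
 f(y) = C1*(cos(y)^3 + 3*cos(y)^2 + 3*cos(y) + 1)/(cos(y)^3 - 3*cos(y)^2 + 3*cos(y) - 1)


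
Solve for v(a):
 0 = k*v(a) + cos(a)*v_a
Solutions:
 v(a) = C1*exp(k*(log(sin(a) - 1) - log(sin(a) + 1))/2)


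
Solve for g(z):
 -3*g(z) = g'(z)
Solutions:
 g(z) = C1*exp(-3*z)


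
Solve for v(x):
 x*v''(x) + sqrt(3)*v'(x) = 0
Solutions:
 v(x) = C1 + C2*x^(1 - sqrt(3))


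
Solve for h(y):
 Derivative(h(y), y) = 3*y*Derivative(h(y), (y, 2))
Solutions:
 h(y) = C1 + C2*y^(4/3)


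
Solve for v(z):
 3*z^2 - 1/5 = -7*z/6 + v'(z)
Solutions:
 v(z) = C1 + z^3 + 7*z^2/12 - z/5


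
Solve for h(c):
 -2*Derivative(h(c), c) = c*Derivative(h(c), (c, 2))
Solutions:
 h(c) = C1 + C2/c


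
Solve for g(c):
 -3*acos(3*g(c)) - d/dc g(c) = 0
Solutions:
 Integral(1/acos(3*_y), (_y, g(c))) = C1 - 3*c


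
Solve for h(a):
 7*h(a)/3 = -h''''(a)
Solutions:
 h(a) = (C1*sin(sqrt(2)*3^(3/4)*7^(1/4)*a/6) + C2*cos(sqrt(2)*3^(3/4)*7^(1/4)*a/6))*exp(-sqrt(2)*3^(3/4)*7^(1/4)*a/6) + (C3*sin(sqrt(2)*3^(3/4)*7^(1/4)*a/6) + C4*cos(sqrt(2)*3^(3/4)*7^(1/4)*a/6))*exp(sqrt(2)*3^(3/4)*7^(1/4)*a/6)


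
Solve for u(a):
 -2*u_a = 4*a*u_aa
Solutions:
 u(a) = C1 + C2*sqrt(a)


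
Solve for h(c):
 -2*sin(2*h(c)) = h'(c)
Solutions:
 h(c) = pi - acos((-C1 - exp(8*c))/(C1 - exp(8*c)))/2
 h(c) = acos((-C1 - exp(8*c))/(C1 - exp(8*c)))/2


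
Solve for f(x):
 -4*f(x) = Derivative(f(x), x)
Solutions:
 f(x) = C1*exp(-4*x)


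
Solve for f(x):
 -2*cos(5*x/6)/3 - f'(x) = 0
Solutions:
 f(x) = C1 - 4*sin(5*x/6)/5


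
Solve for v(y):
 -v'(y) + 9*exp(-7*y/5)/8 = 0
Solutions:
 v(y) = C1 - 45*exp(-7*y/5)/56


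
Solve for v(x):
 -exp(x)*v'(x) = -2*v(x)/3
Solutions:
 v(x) = C1*exp(-2*exp(-x)/3)


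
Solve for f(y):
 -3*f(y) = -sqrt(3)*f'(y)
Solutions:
 f(y) = C1*exp(sqrt(3)*y)


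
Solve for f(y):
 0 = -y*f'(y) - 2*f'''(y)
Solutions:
 f(y) = C1 + Integral(C2*airyai(-2^(2/3)*y/2) + C3*airybi(-2^(2/3)*y/2), y)


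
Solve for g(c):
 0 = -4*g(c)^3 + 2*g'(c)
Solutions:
 g(c) = -sqrt(2)*sqrt(-1/(C1 + 2*c))/2
 g(c) = sqrt(2)*sqrt(-1/(C1 + 2*c))/2


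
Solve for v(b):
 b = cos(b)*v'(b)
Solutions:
 v(b) = C1 + Integral(b/cos(b), b)
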